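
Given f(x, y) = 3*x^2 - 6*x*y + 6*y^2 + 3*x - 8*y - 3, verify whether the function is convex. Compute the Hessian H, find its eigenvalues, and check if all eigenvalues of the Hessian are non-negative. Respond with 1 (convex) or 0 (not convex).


The Hessian of f(x,y) = 3*x^2 - 6*x*y + 6*y^2 + 3*x - 8*y - 3 is:
H = [[6, -6], [-6, 12]]
Trace = 6 + 12 = 18
Determinant = 6*12 - (-6)^2 = 36
Discriminant = (18)^2 - 4*36 = 180.0
Eigenvalues: lambda_1 = 2.2918, lambda_2 = 15.7082
The function is convex.

1


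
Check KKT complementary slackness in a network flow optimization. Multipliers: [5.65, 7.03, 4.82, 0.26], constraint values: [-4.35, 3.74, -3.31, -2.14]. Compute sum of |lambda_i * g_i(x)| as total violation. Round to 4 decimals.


KKT complementary slackness check:
lambda_1 * g_1 = 5.65 * -4.35 = -24.5775
lambda_2 * g_2 = 7.03 * 3.74 = 26.2922
lambda_3 * g_3 = 4.82 * -3.31 = -15.9542
lambda_4 * g_4 = 0.26 * -2.14 = -0.5564
Total violation = 24.5775 + 26.2922 + 15.9542 + 0.5564 = 67.3803


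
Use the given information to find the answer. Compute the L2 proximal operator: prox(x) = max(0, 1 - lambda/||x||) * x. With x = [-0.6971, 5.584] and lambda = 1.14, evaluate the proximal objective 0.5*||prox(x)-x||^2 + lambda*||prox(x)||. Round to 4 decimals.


Step 1: Compute ||x||.
||x|| = 5.6273
Step 2: Compute scaling factor.
scale = max(0, 1 - 1.14/5.6273) = 0.7974
Step 3: prox(x) = [-0.5559, 4.4528]
||prox(x)|| = 4.4873
Step 4: Proximal objective.
0.5*||prox-x||^2 = 0.6498
lambda*||prox|| = 5.1155
Total = 5.7654


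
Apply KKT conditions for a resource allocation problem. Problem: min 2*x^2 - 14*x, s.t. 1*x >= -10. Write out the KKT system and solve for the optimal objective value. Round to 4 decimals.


Step 1: Try lambda = 0 (constraint inactive).
Stationarity: 2*2*x - 14 = 0
x* = 14/(2*2) = 3.5
Check constraint: 1*3.5 = 3.5 >= -10 -- satisfied.
Step 2: Compute optimal value.
f(x*) = 2*3.5^2 - 14*3.5 = -24.5


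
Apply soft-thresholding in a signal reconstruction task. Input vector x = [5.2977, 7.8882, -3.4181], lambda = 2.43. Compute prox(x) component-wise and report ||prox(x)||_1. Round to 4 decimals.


Soft-thresholding with lambda = 2.43:
prox(5.2977) = sign(5.2977)*max(|5.2977| - 2.43, 0) = 2.8677
prox(7.8882) = sign(7.8882)*max(|7.8882| - 2.43, 0) = 5.4582
prox(-3.4181) = sign(-3.4181)*max(|-3.4181| - 2.43, 0) = -0.9881
prox(x) = [2.8677, 5.4582, -0.9881]
||prox(x)||_1 = 2.8677 + 5.4582 + 0.9881 = 9.314


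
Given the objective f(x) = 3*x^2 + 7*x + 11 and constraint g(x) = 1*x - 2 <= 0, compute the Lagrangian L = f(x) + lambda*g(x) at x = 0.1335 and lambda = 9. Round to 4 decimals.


Step 1: Evaluate f(x).
f(0.1335) = 3*0.1335^2 + 7*0.1335 + 11 = 11.988
Step 2: Evaluate g(x).
g(0.1335) = 1*0.1335 - 2 = -1.8665
Step 3: Compute Lagrangian.
L = 11.988 + 9*-1.8665 = -4.8105


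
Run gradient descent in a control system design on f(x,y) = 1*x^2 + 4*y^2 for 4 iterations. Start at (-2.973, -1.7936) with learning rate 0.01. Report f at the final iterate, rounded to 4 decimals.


Gradient descent on f(x,y) = 1*x^2 + 4*y^2.
Starting point: (-2.973, -1.7936), alpha = 0.01
Step 1: grad_x = 2*1*-2.973 = -5.946, grad_y = 2*4*-1.7936 = -14.3488
  x_1 = -2.973 - 0.01*-5.946 = -2.9135
  y_1 = -1.7936 - 0.01*-14.3488 = -1.6501
Step 2: grad_x = 2*1*-2.9135 = -5.8271, grad_y = 2*4*-1.6501 = -13.2009
  x_2 = -2.9135 - 0.01*-5.8271 = -2.8553
  y_2 = -1.6501 - 0.01*-13.2009 = -1.5181
Step 3: grad_x = 2*1*-2.8553 = -5.7105, grad_y = 2*4*-1.5181 = -12.1448
  x_3 = -2.8553 - 0.01*-5.7105 = -2.7982
  y_3 = -1.5181 - 0.01*-12.1448 = -1.3967
Step 4: grad_x = 2*1*-2.7982 = -5.5963, grad_y = 2*4*-1.3967 = -11.1732
  x_4 = -2.7982 - 0.01*-5.5963 = -2.7422
  y_4 = -1.3967 - 0.01*-11.1732 = -1.2849
f(-2.7422, -1.2849) = 1*(-2.7422)^2 + 4*(-1.2849)^2 = 14.1238


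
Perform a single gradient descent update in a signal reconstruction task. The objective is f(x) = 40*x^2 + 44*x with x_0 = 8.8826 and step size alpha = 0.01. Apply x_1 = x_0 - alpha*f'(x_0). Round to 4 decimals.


We compute the gradient at x_0 and apply the update.
f'(x) = 80*x + 44
f'(8.8826) = 80*8.8826 + 44 = 754.608
x_1 = 8.8826 - 0.01*754.608 = 1.3365


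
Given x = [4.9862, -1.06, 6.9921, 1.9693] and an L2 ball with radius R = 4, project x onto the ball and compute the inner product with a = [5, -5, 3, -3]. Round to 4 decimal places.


Step 1: Compute ||x|| (intermediates to 6 decimals).
||x|| = sqrt(4.9862^2 + (-1.06)^2 + 6.9921^2 + 1.9693^2) = 8.874311
Step 2: Project.
Since ||x|| > R, scale = R/||x|| = 4/8.874311 = 0.450739, proj(x) = scale * x
proj(x) = [2.247475, -0.477783, 3.151612, 0.88764]
Step 3: Dot product.
a^T * proj(x) = 5*2.247475 - 5*(-0.477783) + 3*3.151612 - 3*0.88764 = 20.4182


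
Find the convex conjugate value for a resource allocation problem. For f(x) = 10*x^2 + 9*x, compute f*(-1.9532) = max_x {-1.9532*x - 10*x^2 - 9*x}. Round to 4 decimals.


f*(y) = sup_x {y*x - a*x^2 - b*x} = sup_x {(y-b)*x - a*x^2}
FOC: (y - b) - 2a*x = 0 => x* = (y - b)/(2a)
x* = (-1.9532 - 9)/(2*10) = -0.5477
f*(-1.9532) = (y-b)^2/(4a) = (-1.9532 - 9)^2/(4*10)
= 119.9726/40 = 2.9993


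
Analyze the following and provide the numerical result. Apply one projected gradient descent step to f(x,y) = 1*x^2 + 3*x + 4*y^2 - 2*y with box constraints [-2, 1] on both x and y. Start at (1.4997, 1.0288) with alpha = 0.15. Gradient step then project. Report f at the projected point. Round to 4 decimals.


Step 1: Compute gradient at (1.4997, 1.0288).
grad_x = 2*1*1.4997 + 3 = 5.9994
grad_y = 2*4*1.0288 - 2 = 6.2304
Step 2: Gradient step.
x_raw = 1.4997 - 0.15*5.9994 = 0.5998
y_raw = 1.0288 - 0.15*6.2304 = 0.0942
Step 3: Project onto [-2, 1].
x_proj = clip(0.5998) = 0.5998
y_proj = clip(0.0942) = 0.0942
Step 4: Evaluate f.
f(0.5998, 0.0942) = 2.0062


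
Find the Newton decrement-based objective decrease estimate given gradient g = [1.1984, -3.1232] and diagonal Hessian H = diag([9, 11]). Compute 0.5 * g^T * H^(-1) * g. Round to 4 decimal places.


Step 1: H is diagonal, so H^(-1) * g = [0.1332, -0.2839].
Step 2: g^T H^(-1) g = sum_i g_i^2 / H_ii
  = (1.1984)^2/9 + (-3.1232)^2/11
  = 0.1596 + 0.8868 = 1.0463
Step 3: Objective decrease = 0.5 * g^T H^(-1) g = 0.5232


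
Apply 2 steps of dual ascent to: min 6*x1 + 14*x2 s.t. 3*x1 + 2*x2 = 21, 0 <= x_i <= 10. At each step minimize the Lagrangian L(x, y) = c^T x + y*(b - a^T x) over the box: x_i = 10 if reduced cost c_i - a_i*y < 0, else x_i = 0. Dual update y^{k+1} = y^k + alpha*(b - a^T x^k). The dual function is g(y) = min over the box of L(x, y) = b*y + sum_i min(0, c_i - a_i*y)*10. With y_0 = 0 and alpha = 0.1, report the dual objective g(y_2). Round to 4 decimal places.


Dual ascent for LP: min 6*x1 + 14*x2, 3*x1 + 2*x2 = 21, 0 <= x_i <= 10
Step 1: y^k = 0.0, reduced costs: (6.0, 14.0)
  x^k = (0.0, 0.0), subgradient = b - a^T x = 21.0
  y^{k+1} = 0.0 + 0.1*21.0 = 2.1
Step 2: y^k = 2.1, reduced costs: (-0.3, 9.8)
  x^k = (10.0, 0.0), subgradient = b - a^T x = -9.0
  y^{k+1} = 2.1 + 0.1*-9.0 = 1.2
Dual objective at y_2 = 1.2: reduced costs (2.4, 11.6), box minimizer x = (0.0, 0.0)
g(y_2) = b*y + (c1 - a1*y)*x1 + (c2 - a2*y)*x2 = 21*1.2 + 2.4*0.0 + 11.6*0.0 = 25.2 + 0.0 + 0.0 = 25.2


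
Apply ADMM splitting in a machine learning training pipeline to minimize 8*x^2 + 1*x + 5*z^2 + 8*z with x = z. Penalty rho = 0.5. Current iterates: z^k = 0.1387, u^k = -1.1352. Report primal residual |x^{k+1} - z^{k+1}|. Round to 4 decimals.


ADMM iteration with rho = 0.5, z^k = 0.1387, u^k = -1.1352
Step 1: x-update.
Minimize 8*x^2 + 1*x + (0.5/2)*(x - 0.1387 - 1.1352)^2
FOC: (2*8 + 0.5)*x = -1 + 0.5*(0.1387 + 1.1352)
x^{k+1} = -0.022
Step 2: z-update.
Minimize 5*z^2 + 8*z + (0.5/2)*(-0.022 - z - 1.1352)^2
FOC: (2*5 + 0.5)*z = -8 + 0.5*(-0.022 - 1.1352)
z^{k+1} = -0.817
Step 3: u-update.
u^{k+1} = -1.1352 - 0.022 + 0.817 = -0.3402
Step 4: Primal residual = |-0.022 + 0.817| = 0.795


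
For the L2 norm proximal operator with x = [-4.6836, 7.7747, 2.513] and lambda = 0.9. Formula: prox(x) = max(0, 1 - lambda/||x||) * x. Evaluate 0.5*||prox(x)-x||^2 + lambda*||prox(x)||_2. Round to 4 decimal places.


Step 1: Compute ||x||.
||x|| = 9.4179
Step 2: Compute scaling factor.
scale = max(0, 1 - 0.9/9.4179) = 0.9044
Step 3: prox(x) = [-4.236, 7.0317, 2.2729]
||prox(x)|| = 8.5179
Step 4: Proximal objective.
0.5*||prox-x||^2 = 0.405
lambda*||prox|| = 7.6661
Total = 8.0711


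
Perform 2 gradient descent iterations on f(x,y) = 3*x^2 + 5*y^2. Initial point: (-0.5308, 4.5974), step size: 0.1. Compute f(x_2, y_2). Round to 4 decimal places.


Gradient descent on f(x,y) = 3*x^2 + 5*y^2.
Starting point: (-0.5308, 4.5974), alpha = 0.1
Step 1: grad_x = 2*3*-0.5308 = -3.1848, grad_y = 2*5*4.5974 = 45.974
  x_1 = -0.5308 - 0.1*-3.1848 = -0.2123
  y_1 = 4.5974 - 0.1*45.974 = 0.0
Step 2: grad_x = 2*3*-0.2123 = -1.2739, grad_y = 2*5*0.0 = 0.0
  x_2 = -0.2123 - 0.1*-1.2739 = -0.0849
  y_2 = 0.0 - 0.1*0.0 = 0.0
f(-0.0849, 0.0) = 3*(-0.0849)^2 + 5*0.0^2 = 0.0216


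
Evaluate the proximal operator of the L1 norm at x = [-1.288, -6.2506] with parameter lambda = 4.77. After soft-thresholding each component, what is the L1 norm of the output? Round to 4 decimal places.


Soft-thresholding with lambda = 4.77:
prox(-1.288) = sign(-1.288)*max(|-1.288| - 4.77, 0) = 0.0
prox(-6.2506) = sign(-6.2506)*max(|-6.2506| - 4.77, 0) = -1.4806
prox(x) = [0.0, -1.4806]
||prox(x)||_1 = 0.0 + 1.4806 = 1.4806


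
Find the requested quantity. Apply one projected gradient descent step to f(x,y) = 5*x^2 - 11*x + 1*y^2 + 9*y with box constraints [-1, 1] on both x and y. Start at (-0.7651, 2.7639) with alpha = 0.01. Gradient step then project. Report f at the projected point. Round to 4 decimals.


Step 1: Compute gradient at (-0.7651, 2.7639).
grad_x = 2*5*-0.7651 - 11 = -18.651
grad_y = 2*1*2.7639 + 9 = 14.5278
Step 2: Gradient step.
x_raw = -0.7651 - 0.01*-18.651 = -0.5786
y_raw = 2.7639 - 0.01*14.5278 = 2.6186
Step 3: Project onto [-1, 1].
x_proj = clip(-0.5786) = -0.5786
y_proj = clip(2.6186) = 1.0
Step 4: Evaluate f.
f(-0.5786, 1.0) = 18.0383


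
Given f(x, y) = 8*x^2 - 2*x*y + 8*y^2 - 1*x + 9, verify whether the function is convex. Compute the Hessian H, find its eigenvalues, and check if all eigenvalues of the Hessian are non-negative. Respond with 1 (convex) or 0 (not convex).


The Hessian of f(x,y) = 8*x^2 - 2*x*y + 8*y^2 - 1*x + 9 is:
H = [[16, -2], [-2, 16]]
Trace = 16 + 16 = 32
Determinant = 16*16 - (-2)^2 = 252
Discriminant = (32)^2 - 4*252 = 16.0
Eigenvalues: lambda_1 = 14.0, lambda_2 = 18.0
The function is convex.

1


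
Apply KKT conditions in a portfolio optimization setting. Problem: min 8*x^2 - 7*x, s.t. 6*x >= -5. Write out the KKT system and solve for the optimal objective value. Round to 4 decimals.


Step 1: Try lambda = 0 (constraint inactive).
Stationarity: 2*8*x - 7 = 0
x* = 7/(2*8) = 0.4375
Check constraint: 6*0.4375 = 2.625 >= -5 -- satisfied.
Step 2: Compute optimal value.
f(x*) = 8*0.4375^2 - 7*0.4375 = -1.5313


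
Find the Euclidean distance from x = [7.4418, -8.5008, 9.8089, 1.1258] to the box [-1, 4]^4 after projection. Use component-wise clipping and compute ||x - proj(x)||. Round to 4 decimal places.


Project each component onto [-1, 4].
clip(7.4418) = 4.0, clip(-8.5008) = -1.0, clip(9.8089) = 4.0, clip(1.1258) = 1.1258
Projection = [4.0, -1.0, 4.0, 1.1258]
Squared diffs: [11.846, 56.262, 33.7433, 0.0]
Distance = sqrt(101.8513) = 10.0921


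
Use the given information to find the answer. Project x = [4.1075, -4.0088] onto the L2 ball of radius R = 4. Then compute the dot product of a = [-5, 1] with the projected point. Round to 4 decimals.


Step 1: Compute ||x|| (intermediates to 6 decimals).
||x|| = sqrt(4.1075^2 + (-4.0088)^2) = 5.739515
Step 2: Project.
Since ||x|| > R, scale = R/||x|| = 4/5.739515 = 0.696923, proj(x) = scale * x
proj(x) = [2.862611, -2.793825]
Step 3: Dot product.
a^T * proj(x) = -5*2.862611 + 1*(-2.793825) = -17.1069


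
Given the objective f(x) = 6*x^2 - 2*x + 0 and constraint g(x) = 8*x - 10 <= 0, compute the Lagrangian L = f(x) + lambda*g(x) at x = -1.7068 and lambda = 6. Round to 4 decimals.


Step 1: Evaluate f(x).
f(-1.7068) = 6*(-1.7068)^2 - 2*(-1.7068) + 0 = 20.8926
Step 2: Evaluate g(x).
g(-1.7068) = 8*-1.7068 - 10 = -23.6544
Step 3: Compute Lagrangian.
L = 20.8926 + 6*-23.6544 = -121.0338


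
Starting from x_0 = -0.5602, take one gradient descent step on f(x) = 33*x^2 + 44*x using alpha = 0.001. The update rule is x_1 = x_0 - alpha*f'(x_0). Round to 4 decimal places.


We compute the gradient at x_0 and apply the update.
f'(x) = 66*x + 44
f'(-0.5602) = 66*-0.5602 + 44 = 7.0268
x_1 = -0.5602 - 0.001*7.0268 = -0.5672


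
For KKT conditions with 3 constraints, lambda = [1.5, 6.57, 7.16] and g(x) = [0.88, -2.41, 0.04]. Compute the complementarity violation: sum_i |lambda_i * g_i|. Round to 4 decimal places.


KKT complementary slackness check:
lambda_1 * g_1 = 1.5 * 0.88 = 1.32
lambda_2 * g_2 = 6.57 * -2.41 = -15.8337
lambda_3 * g_3 = 7.16 * 0.04 = 0.2864
Total violation = 1.32 + 15.8337 + 0.2864 = 17.4401


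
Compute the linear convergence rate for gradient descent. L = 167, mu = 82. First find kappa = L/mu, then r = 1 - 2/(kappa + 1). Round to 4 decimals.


Step 1: Compute the condition number.
kappa = L/mu = 167/82 = 2.0366
Step 2: Compute the convergence rate.
r = 1 - 2/(kappa + 1) = 1 - 2*mu/(L + mu) = (L - mu)/(L + mu) = 85/249 = 0.3414


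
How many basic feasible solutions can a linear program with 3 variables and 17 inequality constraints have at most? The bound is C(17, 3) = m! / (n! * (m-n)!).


Each vertex corresponds to some choice of n active constraints out of m, so the number of vertices is at most C(m, n) = m! / (n!(m-n)!).
m = 17, n = 3
Numerator: 17 * 16 * 15
Denominator: 3! = 6
C(17, 3) = 680


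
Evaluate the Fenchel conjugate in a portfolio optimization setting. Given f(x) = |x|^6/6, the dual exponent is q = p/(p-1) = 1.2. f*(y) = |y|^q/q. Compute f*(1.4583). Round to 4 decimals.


The conjugate exponent q satisfies 1/p + 1/q = 1.
p = 6, so q = 6/(6 - 1) = 1.2
|y|^q = 1.4583^1.2 = 1.5726
f*(1.4583) = 1.5726 / 1.2 = 1.3105


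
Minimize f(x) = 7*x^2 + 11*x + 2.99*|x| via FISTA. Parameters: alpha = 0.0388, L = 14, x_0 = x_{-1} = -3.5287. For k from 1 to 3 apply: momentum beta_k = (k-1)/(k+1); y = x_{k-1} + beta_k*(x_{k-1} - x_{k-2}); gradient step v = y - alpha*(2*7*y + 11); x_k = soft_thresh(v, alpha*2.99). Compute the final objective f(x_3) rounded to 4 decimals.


FISTA on f(x) = 7*x^2 + 11*x + 2.99*|x|
L = 14, alpha = 0.0388
Iteration 1: beta = 0.0, y = -3.5287 + 0.0*(-3.5287 + 3.5287) = -3.5287
  grad(y) = -38.4018, v = y - alpha*grad = -2.0387
  prox(v) = soft_thresh(-2.0387, 0.116) = -1.9227
Iteration 2: beta = 0.3333, y = -1.9227 + 0.3333*(-1.9227 + 3.5287) = -1.3874
  grad(y) = -8.4231, v = y - alpha*grad = -1.0605
  prox(v) = soft_thresh(-1.0605, 0.116) = -0.9445
Iteration 3: beta = 0.5, y = -0.9445 + 0.5*(-0.9445 + 1.9227) = -0.4555
  grad(y) = 4.6236, v = y - alpha*grad = -0.6349
  prox(v) = soft_thresh(-0.6349, 0.116) = -0.5188
f(x_3) = 7*(-0.5188)^2 + 11*(-0.5188) + 2.99*|-0.5188| = -2.2715


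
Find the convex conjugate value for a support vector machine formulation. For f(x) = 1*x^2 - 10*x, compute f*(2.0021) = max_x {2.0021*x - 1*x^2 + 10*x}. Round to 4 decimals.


f*(y) = sup_x {y*x - a*x^2 - b*x} = sup_x {(y-b)*x - a*x^2}
FOC: (y - b) - 2a*x = 0 => x* = (y - b)/(2a)
x* = (2.0021 + 10)/(2*1) = 6.0011
f*(2.0021) = (y-b)^2/(4a) = (2.0021 + 10)^2/(4*1)
= 144.0504/4 = 36.0126


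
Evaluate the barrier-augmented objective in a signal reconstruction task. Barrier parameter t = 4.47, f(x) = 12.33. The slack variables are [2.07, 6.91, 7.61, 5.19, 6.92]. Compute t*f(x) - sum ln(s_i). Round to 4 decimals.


Step 1: Compute log-barrier.
ln values: [0.7275, 1.933, 2.0295, 1.6467, 1.9344]
phi = -(0.7275 + 1.933 + 2.0295 + 1.6467 + 1.9344) = -8.2711
Step 2: Compute augmented objective.
t*f(x) = 4.47*12.33 = 55.1151
Total = 55.1151 - 8.2711 = 46.844


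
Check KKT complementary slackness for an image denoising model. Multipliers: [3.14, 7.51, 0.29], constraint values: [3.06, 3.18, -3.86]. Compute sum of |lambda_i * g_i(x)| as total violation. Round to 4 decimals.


KKT complementary slackness check:
lambda_1 * g_1 = 3.14 * 3.06 = 9.6084
lambda_2 * g_2 = 7.51 * 3.18 = 23.8818
lambda_3 * g_3 = 0.29 * -3.86 = -1.1194
Total violation = 9.6084 + 23.8818 + 1.1194 = 34.6096


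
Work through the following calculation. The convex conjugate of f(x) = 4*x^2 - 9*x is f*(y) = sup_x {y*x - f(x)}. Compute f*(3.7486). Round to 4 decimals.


f*(y) = sup_x {y*x - a*x^2 - b*x} = sup_x {(y-b)*x - a*x^2}
FOC: (y - b) - 2a*x = 0 => x* = (y - b)/(2a)
x* = (3.7486 + 9)/(2*4) = 1.5936
f*(3.7486) = (y-b)^2/(4a) = (3.7486 + 9)^2/(4*4)
= 162.5268/16 = 10.1579


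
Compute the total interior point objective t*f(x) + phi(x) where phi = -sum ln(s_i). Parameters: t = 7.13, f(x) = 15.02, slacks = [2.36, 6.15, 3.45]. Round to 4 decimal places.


Step 1: Compute log-barrier.
ln values: [0.8587, 1.8165, 1.2384]
phi = -(0.8587 + 1.8165 + 1.2384) = -3.9135
Step 2: Compute augmented objective.
t*f(x) = 7.13*15.02 = 107.0926
Total = 107.0926 - 3.9135 = 103.1791


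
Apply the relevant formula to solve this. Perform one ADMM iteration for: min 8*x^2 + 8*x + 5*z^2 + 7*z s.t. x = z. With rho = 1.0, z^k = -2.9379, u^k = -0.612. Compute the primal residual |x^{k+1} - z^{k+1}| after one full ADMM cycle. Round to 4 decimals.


ADMM iteration with rho = 1.0, z^k = -2.9379, u^k = -0.612
Step 1: x-update.
Minimize 8*x^2 + 8*x + (1.0/2)*(x + 2.9379 - 0.612)^2
FOC: (2*8 + 1.0)*x = -8 + 1.0*(-2.9379 + 0.612)
x^{k+1} = -0.6074
Step 2: z-update.
Minimize 5*z^2 + 7*z + (1.0/2)*(-0.6074 - z - 0.612)^2
FOC: (2*5 + 1.0)*z = -7 + 1.0*(-0.6074 - 0.612)
z^{k+1} = -0.7472
Step 3: u-update.
u^{k+1} = -0.612 - 0.6074 + 0.7472 = -0.4722
Step 4: Primal residual = |-0.6074 + 0.7472| = 0.1398


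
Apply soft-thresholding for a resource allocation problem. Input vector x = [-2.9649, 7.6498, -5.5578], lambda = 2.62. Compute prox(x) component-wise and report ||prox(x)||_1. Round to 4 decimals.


Soft-thresholding with lambda = 2.62:
prox(-2.9649) = sign(-2.9649)*max(|-2.9649| - 2.62, 0) = -0.3449
prox(7.6498) = sign(7.6498)*max(|7.6498| - 2.62, 0) = 5.0298
prox(-5.5578) = sign(-5.5578)*max(|-5.5578| - 2.62, 0) = -2.9378
prox(x) = [-0.3449, 5.0298, -2.9378]
||prox(x)||_1 = 0.3449 + 5.0298 + 2.9378 = 8.3125


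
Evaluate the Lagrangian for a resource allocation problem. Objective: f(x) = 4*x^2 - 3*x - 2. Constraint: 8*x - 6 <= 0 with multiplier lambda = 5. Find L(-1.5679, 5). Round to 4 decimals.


Step 1: Evaluate f(x).
f(-1.5679) = 4*(-1.5679)^2 - 3*(-1.5679) - 2 = 12.5369
Step 2: Evaluate g(x).
g(-1.5679) = 8*-1.5679 - 6 = -18.5432
Step 3: Compute Lagrangian.
L = 12.5369 + 5*-18.5432 = -80.1791


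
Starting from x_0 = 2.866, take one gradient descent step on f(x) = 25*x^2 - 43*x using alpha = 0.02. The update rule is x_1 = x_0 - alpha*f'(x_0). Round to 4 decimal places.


We compute the gradient at x_0 and apply the update.
f'(x) = 50*x - 43
f'(2.866) = 50*2.866 - 43 = 100.3
x_1 = 2.866 - 0.02*100.3 = 0.86


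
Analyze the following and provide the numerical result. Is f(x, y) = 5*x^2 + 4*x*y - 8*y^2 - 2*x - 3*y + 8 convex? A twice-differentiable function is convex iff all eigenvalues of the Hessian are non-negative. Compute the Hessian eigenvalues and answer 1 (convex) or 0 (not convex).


The Hessian of f(x,y) = 5*x^2 + 4*x*y - 8*y^2 - 2*x - 3*y + 8 is:
H = [[10, 4], [4, -16]]
Trace = 10 - 16 = -6
Determinant = 10*-16 - (4)^2 = -176
Discriminant = (-6)^2 - 4*-176 = 740.0
Eigenvalues: lambda_1 = -16.6015, lambda_2 = 10.6015
The function is not convex.

0


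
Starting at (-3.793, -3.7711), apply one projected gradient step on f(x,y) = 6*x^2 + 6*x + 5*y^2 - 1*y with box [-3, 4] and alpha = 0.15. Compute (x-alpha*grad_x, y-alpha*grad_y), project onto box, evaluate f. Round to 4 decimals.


Step 1: Compute gradient at (-3.793, -3.7711).
grad_x = 2*6*-3.793 + 6 = -39.516
grad_y = 2*5*-3.7711 - 1 = -38.711
Step 2: Gradient step.
x_raw = -3.793 - 0.15*-39.516 = 2.1344
y_raw = -3.7711 - 0.15*-38.711 = 2.0356
Step 3: Project onto [-3, 4].
x_proj = clip(2.1344) = 2.1344
y_proj = clip(2.0356) = 2.0356
Step 4: Evaluate f.
f(2.1344, 2.0356) = 58.8221


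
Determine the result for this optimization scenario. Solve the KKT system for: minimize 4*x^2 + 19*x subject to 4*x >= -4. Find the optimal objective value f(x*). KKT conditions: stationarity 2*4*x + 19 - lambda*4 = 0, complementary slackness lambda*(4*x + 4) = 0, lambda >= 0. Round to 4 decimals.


Step 1: Try lambda = 0 (constraint inactive).
x_unc = -19/(2*4) = -2.375
Check: 4*-2.375 = -9.5 < -4 -- violated!
Step 2: Constraint must be active: 4*x = -4
x* = -4/4 = -1.0
lambda = (2*4*(-1.0) + 19)/4 = 2.75
Step 3: Compute optimal value.
f(x*) = 4*(-1.0)^2 + 19*(-1.0) = -15.0


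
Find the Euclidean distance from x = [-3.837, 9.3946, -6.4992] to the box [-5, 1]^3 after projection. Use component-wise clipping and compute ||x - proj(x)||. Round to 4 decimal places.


Project each component onto [-5, 1].
clip(-3.837) = -3.837, clip(9.3946) = 1.0, clip(-6.4992) = -5.0
Projection = [-3.837, 1.0, -5.0]
Squared diffs: [0.0, 70.4693, 2.2476]
Distance = sqrt(72.7169) = 8.5274


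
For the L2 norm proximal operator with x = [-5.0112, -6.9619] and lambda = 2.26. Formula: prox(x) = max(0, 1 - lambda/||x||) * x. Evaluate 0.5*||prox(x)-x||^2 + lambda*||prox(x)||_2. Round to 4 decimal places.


Step 1: Compute ||x||.
||x|| = 8.5779
Step 2: Compute scaling factor.
scale = max(0, 1 - 2.26/8.5779) = 0.7365
Step 3: prox(x) = [-3.6909, -5.1277]
||prox(x)|| = 6.3179
Step 4: Proximal objective.
0.5*||prox-x||^2 = 2.5538
lambda*||prox|| = 14.2785
Total = 16.8322


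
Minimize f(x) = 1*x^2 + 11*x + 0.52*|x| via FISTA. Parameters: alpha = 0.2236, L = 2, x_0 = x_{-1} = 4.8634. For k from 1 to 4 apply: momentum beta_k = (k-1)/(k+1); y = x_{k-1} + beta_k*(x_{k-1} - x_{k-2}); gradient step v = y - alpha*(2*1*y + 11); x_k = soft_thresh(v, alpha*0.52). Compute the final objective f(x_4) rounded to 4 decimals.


FISTA on f(x) = 1*x^2 + 11*x + 0.52*|x|
L = 2, alpha = 0.2236
Iteration 1: beta = 0.0, y = 4.8634 + 0.0*(4.8634 - 4.8634) = 4.8634
  grad(y) = 20.7268, v = y - alpha*grad = 0.2289
  prox(v) = soft_thresh(0.2289, 0.1163) = 0.1126
Iteration 2: beta = 0.3333, y = 0.1126 + 0.3333*(0.1126 - 4.8634) = -1.471
  grad(y) = 8.058, v = y - alpha*grad = -3.2728
  prox(v) = soft_thresh(-3.2728, 0.1163) = -3.1565
Iteration 3: beta = 0.5, y = -3.1565 + 0.5*(-3.1565 - 0.1126) = -4.791
  grad(y) = 1.4179, v = y - alpha*grad = -5.1081
  prox(v) = soft_thresh(-5.1081, 0.1163) = -4.9918
Iteration 4: beta = 0.6, y = -4.9918 + 0.6*(-4.9918 + 3.1565) = -6.093
  grad(y) = -1.186, v = y - alpha*grad = -5.8278
  prox(v) = soft_thresh(-5.8278, 0.1163) = -5.7115
f(x_4) = 1*(-5.7115)^2 + 11*(-5.7115) + 0.52*|-5.7115| = -27.2352


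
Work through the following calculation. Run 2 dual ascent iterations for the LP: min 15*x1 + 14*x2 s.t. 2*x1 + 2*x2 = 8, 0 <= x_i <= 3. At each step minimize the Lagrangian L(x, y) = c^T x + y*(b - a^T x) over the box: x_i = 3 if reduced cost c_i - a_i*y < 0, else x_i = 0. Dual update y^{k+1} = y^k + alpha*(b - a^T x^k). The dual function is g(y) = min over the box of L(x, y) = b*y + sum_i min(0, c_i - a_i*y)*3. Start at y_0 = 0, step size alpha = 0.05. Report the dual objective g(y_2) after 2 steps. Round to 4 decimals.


Dual ascent for LP: min 15*x1 + 14*x2, 2*x1 + 2*x2 = 8, 0 <= x_i <= 3
Step 1: y^k = 0.0, reduced costs: (15.0, 14.0)
  x^k = (0.0, 0.0), subgradient = b - a^T x = 8.0
  y^{k+1} = 0.0 + 0.05*8.0 = 0.4
Step 2: y^k = 0.4, reduced costs: (14.2, 13.2)
  x^k = (0.0, 0.0), subgradient = b - a^T x = 8.0
  y^{k+1} = 0.4 + 0.05*8.0 = 0.8
Dual objective at y_2 = 0.8: reduced costs (13.4, 12.4), box minimizer x = (0.0, 0.0)
g(y_2) = b*y + (c1 - a1*y)*x1 + (c2 - a2*y)*x2 = 8*0.8 + 13.4*0.0 + 12.4*0.0 = 6.4 + 0.0 + 0.0 = 6.4


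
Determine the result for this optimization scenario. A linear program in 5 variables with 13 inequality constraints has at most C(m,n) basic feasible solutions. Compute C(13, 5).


Each vertex corresponds to some choice of n active constraints out of m, so the number of vertices is at most C(m, n) = m! / (n!(m-n)!).
m = 13, n = 5
Numerator: 13 * 12 * 11 * 10 * 9
Denominator: 5! = 120
C(13, 5) = 1287


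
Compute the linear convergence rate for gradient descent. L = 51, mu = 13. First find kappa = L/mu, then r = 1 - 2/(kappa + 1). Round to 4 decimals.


Step 1: Compute the condition number.
kappa = L/mu = 51/13 = 3.9231
Step 2: Compute the convergence rate.
r = 1 - 2/(kappa + 1) = 1 - 2*mu/(L + mu) = (L - mu)/(L + mu) = 38/64 = 0.5938


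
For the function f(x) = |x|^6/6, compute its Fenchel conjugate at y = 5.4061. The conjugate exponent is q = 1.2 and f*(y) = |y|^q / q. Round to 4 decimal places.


The conjugate exponent q satisfies 1/p + 1/q = 1.
p = 6, so q = 6/(6 - 1) = 1.2
|y|^q = 5.4061^1.2 = 7.5764
f*(5.4061) = 7.5764 / 1.2 = 6.3136


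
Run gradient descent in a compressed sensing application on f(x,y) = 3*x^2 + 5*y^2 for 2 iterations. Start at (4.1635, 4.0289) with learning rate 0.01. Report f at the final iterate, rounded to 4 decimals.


Gradient descent on f(x,y) = 3*x^2 + 5*y^2.
Starting point: (4.1635, 4.0289), alpha = 0.01
Step 1: grad_x = 2*3*4.1635 = 24.981, grad_y = 2*5*4.0289 = 40.289
  x_1 = 4.1635 - 0.01*24.981 = 3.9137
  y_1 = 4.0289 - 0.01*40.289 = 3.626
Step 2: grad_x = 2*3*3.9137 = 23.4821, grad_y = 2*5*3.626 = 36.2601
  x_2 = 3.9137 - 0.01*23.4821 = 3.6789
  y_2 = 3.626 - 0.01*36.2601 = 3.2634
f(3.6789, 3.2634) = 3*3.6789^2 + 5*3.2634^2 = 93.8514


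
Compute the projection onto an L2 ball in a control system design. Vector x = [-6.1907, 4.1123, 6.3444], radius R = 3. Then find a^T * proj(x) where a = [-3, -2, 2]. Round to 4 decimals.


Step 1: Compute ||x|| (intermediates to 6 decimals).
||x|| = sqrt((-6.1907)^2 + 4.1123^2 + 6.3444^2) = 9.771755
Step 2: Project.
Since ||x|| > R, scale = R/||x|| = 3/9.771755 = 0.307007, proj(x) = scale * x
proj(x) = [-1.900588, 1.262505, 1.947775]
Step 3: Dot product.
a^T * proj(x) = -3*(-1.900588) - 2*1.262505 + 2*1.947775 = 7.0723


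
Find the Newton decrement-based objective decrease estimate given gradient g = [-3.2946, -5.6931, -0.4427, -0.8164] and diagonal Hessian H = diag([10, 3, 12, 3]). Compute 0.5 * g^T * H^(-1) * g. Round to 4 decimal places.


Step 1: H is diagonal, so H^(-1) * g = [-0.3295, -1.8977, -0.0369, -0.2721].
Step 2: g^T H^(-1) g = sum_i g_i^2 / H_ii
  = (-3.2946)^2/10 + (-5.6931)^2/3 + (-0.4427)^2/12 + (-0.8164)^2/3
  = 1.0854 + 10.8038 + 0.0163 + 0.2222 = 12.1277
Step 3: Objective decrease = 0.5 * g^T H^(-1) g = 6.0639


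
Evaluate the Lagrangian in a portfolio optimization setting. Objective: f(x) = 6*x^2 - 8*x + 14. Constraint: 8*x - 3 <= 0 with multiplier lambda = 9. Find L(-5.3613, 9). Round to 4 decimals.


Step 1: Evaluate f(x).
f(-5.3613) = 6*(-5.3613)^2 - 8*(-5.3613) + 14 = 229.3516
Step 2: Evaluate g(x).
g(-5.3613) = 8*-5.3613 - 3 = -45.8904
Step 3: Compute Lagrangian.
L = 229.3516 + 9*-45.8904 = -183.662


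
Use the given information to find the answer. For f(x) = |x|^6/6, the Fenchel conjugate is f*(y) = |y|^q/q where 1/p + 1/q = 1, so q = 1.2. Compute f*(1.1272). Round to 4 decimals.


The conjugate exponent q satisfies 1/p + 1/q = 1.
p = 6, so q = 6/(6 - 1) = 1.2
|y|^q = 1.1272^1.2 = 1.1545
f*(1.1272) = 1.1545 / 1.2 = 0.9621


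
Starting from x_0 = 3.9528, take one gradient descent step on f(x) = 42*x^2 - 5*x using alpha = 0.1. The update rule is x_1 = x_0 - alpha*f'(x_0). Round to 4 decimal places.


We compute the gradient at x_0 and apply the update.
f'(x) = 84*x - 5
f'(3.9528) = 84*3.9528 - 5 = 327.0352
x_1 = 3.9528 - 0.1*327.0352 = -28.7507


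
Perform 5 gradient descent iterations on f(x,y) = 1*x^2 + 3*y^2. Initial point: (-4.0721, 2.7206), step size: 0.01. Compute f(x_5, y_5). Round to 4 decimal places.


Gradient descent on f(x,y) = 1*x^2 + 3*y^2.
Starting point: (-4.0721, 2.7206), alpha = 0.01
Step 1: grad_x = 2*1*-4.0721 = -8.1442, grad_y = 2*3*2.7206 = 16.3236
  x_1 = -4.0721 - 0.01*-8.1442 = -3.9907
  y_1 = 2.7206 - 0.01*16.3236 = 2.5574
Step 2: grad_x = 2*1*-3.9907 = -7.9813, grad_y = 2*3*2.5574 = 15.3442
  x_2 = -3.9907 - 0.01*-7.9813 = -3.9108
  y_2 = 2.5574 - 0.01*15.3442 = 2.4039
Step 3: grad_x = 2*1*-3.9108 = -7.8217, grad_y = 2*3*2.4039 = 14.4235
  x_3 = -3.9108 - 0.01*-7.8217 = -3.8326
  y_3 = 2.4039 - 0.01*14.4235 = 2.2597
Step 4: grad_x = 2*1*-3.8326 = -7.6653, grad_y = 2*3*2.2597 = 13.5581
  x_4 = -3.8326 - 0.01*-7.6653 = -3.756
  y_4 = 2.2597 - 0.01*13.5581 = 2.1241
Step 5: grad_x = 2*1*-3.756 = -7.512, grad_y = 2*3*2.1241 = 12.7446
  x_5 = -3.756 - 0.01*-7.512 = -3.6809
  y_5 = 2.1241 - 0.01*12.7446 = 1.9967
f(-3.6809, 1.9967) = 1*(-3.6809)^2 + 3*1.9967^2 = 25.5086


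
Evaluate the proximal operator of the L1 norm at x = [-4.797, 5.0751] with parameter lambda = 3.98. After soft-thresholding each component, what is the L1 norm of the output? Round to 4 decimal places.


Soft-thresholding with lambda = 3.98:
prox(-4.797) = sign(-4.797)*max(|-4.797| - 3.98, 0) = -0.817
prox(5.0751) = sign(5.0751)*max(|5.0751| - 3.98, 0) = 1.0951
prox(x) = [-0.817, 1.0951]
||prox(x)||_1 = 0.817 + 1.0951 = 1.9121


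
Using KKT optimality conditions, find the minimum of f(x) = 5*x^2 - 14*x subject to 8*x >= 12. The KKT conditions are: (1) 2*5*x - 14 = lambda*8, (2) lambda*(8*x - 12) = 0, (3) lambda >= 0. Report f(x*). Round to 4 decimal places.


Step 1: Try lambda = 0 (constraint inactive).
x_unc = 14/(2*5) = 1.4
Check: 8*1.4 = 11.2 < 12 -- violated!
Step 2: Constraint must be active: 8*x = 12
x* = 12/8 = 1.5
lambda = (2*5*1.5 - 14)/8 = 0.125
Step 3: Compute optimal value.
f(x*) = 5*1.5^2 - 14*1.5 = -9.75


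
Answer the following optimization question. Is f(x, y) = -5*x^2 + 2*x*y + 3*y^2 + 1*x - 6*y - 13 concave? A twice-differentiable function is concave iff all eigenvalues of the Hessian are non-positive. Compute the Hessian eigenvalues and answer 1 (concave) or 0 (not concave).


The Hessian of f(x,y) = -5*x^2 + 2*x*y + 3*y^2 + 1*x - 6*y - 13 is:
H = [[-10, 2], [2, 6]]
Trace = -10 + 6 = -4
Determinant = -10*6 - (2)^2 = -64
Discriminant = (-4)^2 - 4*-64 = 272.0
Eigenvalues: lambda_1 = -10.2462, lambda_2 = 6.2462
The function is not concave.

0


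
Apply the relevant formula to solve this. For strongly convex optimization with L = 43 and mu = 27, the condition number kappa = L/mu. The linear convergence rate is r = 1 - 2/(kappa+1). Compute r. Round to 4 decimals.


Step 1: Compute the condition number.
kappa = L/mu = 43/27 = 1.5926
Step 2: Compute the convergence rate.
r = 1 - 2/(kappa + 1) = 1 - 2*mu/(L + mu) = (L - mu)/(L + mu) = 16/70 = 0.2286


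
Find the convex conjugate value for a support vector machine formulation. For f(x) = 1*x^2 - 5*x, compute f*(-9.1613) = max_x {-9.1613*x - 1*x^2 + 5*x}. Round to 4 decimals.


f*(y) = sup_x {y*x - a*x^2 - b*x} = sup_x {(y-b)*x - a*x^2}
FOC: (y - b) - 2a*x = 0 => x* = (y - b)/(2a)
x* = (-9.1613 + 5)/(2*1) = -2.0807
f*(-9.1613) = (y-b)^2/(4a) = (-9.1613 + 5)^2/(4*1)
= 17.3164/4 = 4.3291


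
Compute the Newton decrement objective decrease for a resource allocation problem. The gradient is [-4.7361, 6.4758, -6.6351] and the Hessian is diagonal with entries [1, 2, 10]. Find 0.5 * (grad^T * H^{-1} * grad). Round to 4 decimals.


Step 1: H is diagonal, so H^(-1) * g = [-4.7361, 3.2379, -0.6635].
Step 2: g^T H^(-1) g = sum_i g_i^2 / H_ii
  = (-4.7361)^2/1 + (6.4758)^2/2 + (-6.6351)^2/10
  = 22.4306 + 20.968 + 4.4025 = 47.8011
Step 3: Objective decrease = 0.5 * g^T H^(-1) g = 23.9005


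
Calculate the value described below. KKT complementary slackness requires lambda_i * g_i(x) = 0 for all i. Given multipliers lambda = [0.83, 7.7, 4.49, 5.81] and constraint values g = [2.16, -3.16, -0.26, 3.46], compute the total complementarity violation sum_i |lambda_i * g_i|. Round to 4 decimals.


KKT complementary slackness check:
lambda_1 * g_1 = 0.83 * 2.16 = 1.7928
lambda_2 * g_2 = 7.7 * -3.16 = -24.332
lambda_3 * g_3 = 4.49 * -0.26 = -1.1674
lambda_4 * g_4 = 5.81 * 3.46 = 20.1026
Total violation = 1.7928 + 24.332 + 1.1674 + 20.1026 = 47.3948


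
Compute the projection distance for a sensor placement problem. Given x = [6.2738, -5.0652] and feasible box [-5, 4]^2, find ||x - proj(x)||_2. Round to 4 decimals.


Project each component onto [-5, 4].
clip(6.2738) = 4.0, clip(-5.0652) = -5.0
Projection = [4.0, -5.0]
Squared diffs: [5.1702, 0.0043]
Distance = sqrt(5.1745) = 2.2747


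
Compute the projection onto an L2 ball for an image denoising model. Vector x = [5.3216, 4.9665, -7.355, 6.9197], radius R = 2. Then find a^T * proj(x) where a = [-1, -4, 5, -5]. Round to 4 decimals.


Step 1: Compute ||x|| (intermediates to 6 decimals).
||x|| = sqrt(5.3216^2 + 4.9665^2 + (-7.355)^2 + 6.9197^2) = 12.448447
Step 2: Project.
Since ||x|| > R, scale = R/||x|| = 2/12.448447 = 0.160663, proj(x) = scale * x
proj(x) = [0.854984, 0.797933, -1.181676, 1.11174]
Step 3: Dot product.
a^T * proj(x) = -1*0.854984 - 4*0.797933 + 5*(-1.181676) - 5*1.11174 = -15.5138


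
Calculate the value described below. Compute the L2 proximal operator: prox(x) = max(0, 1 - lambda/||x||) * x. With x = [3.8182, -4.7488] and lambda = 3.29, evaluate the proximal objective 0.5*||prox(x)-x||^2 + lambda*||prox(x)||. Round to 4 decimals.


Step 1: Compute ||x||.
||x|| = 6.0934
Step 2: Compute scaling factor.
scale = max(0, 1 - 3.29/6.0934) = 0.4601
Step 3: prox(x) = [1.7567, -2.1848]
||prox(x)|| = 2.8034
Step 4: Proximal objective.
0.5*||prox-x||^2 = 5.4121
lambda*||prox|| = 9.2232
Total = 14.6353


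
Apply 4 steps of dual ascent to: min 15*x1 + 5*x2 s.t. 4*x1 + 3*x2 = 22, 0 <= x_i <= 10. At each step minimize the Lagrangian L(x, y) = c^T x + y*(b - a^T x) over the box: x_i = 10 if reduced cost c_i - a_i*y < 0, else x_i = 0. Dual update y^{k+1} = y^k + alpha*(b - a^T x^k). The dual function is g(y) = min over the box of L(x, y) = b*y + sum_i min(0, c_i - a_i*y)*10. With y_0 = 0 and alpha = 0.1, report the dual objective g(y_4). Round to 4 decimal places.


Dual ascent for LP: min 15*x1 + 5*x2, 4*x1 + 3*x2 = 22, 0 <= x_i <= 10
Step 1: y^k = 0.0, reduced costs: (15.0, 5.0)
  x^k = (0.0, 0.0), subgradient = b - a^T x = 22.0
  y^{k+1} = 0.0 + 0.1*22.0 = 2.2
Step 2: y^k = 2.2, reduced costs: (6.2, -1.6)
  x^k = (0.0, 10.0), subgradient = b - a^T x = -8.0
  y^{k+1} = 2.2 + 0.1*-8.0 = 1.4
Step 3: y^k = 1.4, reduced costs: (9.4, 0.8)
  x^k = (0.0, 0.0), subgradient = b - a^T x = 22.0
  y^{k+1} = 1.4 + 0.1*22.0 = 3.6
Step 4: y^k = 3.6, reduced costs: (0.6, -5.8)
  x^k = (0.0, 10.0), subgradient = b - a^T x = -8.0
  y^{k+1} = 3.6 + 0.1*-8.0 = 2.8
Dual objective at y_4 = 2.8: reduced costs (3.8, -3.4), box minimizer x = (0.0, 10.0)
g(y_4) = b*y + (c1 - a1*y)*x1 + (c2 - a2*y)*x2 = 22*2.8 + 3.8*0.0 + (-3.4)*10.0 = 61.6 + 0.0 - 34.0 = 27.6


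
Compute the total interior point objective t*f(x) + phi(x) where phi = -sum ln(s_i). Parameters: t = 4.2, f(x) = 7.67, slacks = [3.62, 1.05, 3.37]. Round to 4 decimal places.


Step 1: Compute log-barrier.
ln values: [1.2865, 0.0488, 1.2149]
phi = -(1.2865 + 0.0488 + 1.2149) = -2.5502
Step 2: Compute augmented objective.
t*f(x) = 4.2*7.67 = 32.214
Total = 32.214 - 2.5502 = 29.6638


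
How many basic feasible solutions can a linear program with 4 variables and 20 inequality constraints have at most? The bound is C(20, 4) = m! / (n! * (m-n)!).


Each vertex corresponds to some choice of n active constraints out of m, so the number of vertices is at most C(m, n) = m! / (n!(m-n)!).
m = 20, n = 4
Numerator: 20 * 19 * 18 * 17
Denominator: 4! = 24
C(20, 4) = 4845


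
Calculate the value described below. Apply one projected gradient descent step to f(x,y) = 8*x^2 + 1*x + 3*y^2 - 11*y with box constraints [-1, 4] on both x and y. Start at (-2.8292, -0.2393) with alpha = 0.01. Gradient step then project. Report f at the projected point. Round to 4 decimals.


Step 1: Compute gradient at (-2.8292, -0.2393).
grad_x = 2*8*-2.8292 + 1 = -44.2672
grad_y = 2*3*-0.2393 - 11 = -12.4358
Step 2: Gradient step.
x_raw = -2.8292 - 0.01*-44.2672 = -2.3865
y_raw = -0.2393 - 0.01*-12.4358 = -0.1149
Step 3: Project onto [-1, 4].
x_proj = clip(-2.3865) = -1.0
y_proj = clip(-0.1149) = -0.1149
Step 4: Evaluate f.
f(-1.0, -0.1149) = 8.304


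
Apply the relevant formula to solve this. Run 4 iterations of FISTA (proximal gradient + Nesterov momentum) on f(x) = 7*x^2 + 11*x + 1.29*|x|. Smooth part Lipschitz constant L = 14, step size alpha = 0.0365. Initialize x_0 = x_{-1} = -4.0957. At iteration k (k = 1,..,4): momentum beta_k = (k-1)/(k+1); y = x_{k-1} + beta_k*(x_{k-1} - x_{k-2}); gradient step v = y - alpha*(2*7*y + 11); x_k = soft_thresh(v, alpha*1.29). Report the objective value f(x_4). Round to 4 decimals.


FISTA on f(x) = 7*x^2 + 11*x + 1.29*|x|
L = 14, alpha = 0.0365
Iteration 1: beta = 0.0, y = -4.0957 + 0.0*(-4.0957 + 4.0957) = -4.0957
  grad(y) = -46.3398, v = y - alpha*grad = -2.4043
  prox(v) = soft_thresh(-2.4043, 0.0471) = -2.3572
Iteration 2: beta = 0.3333, y = -2.3572 + 0.3333*(-2.3572 + 4.0957) = -1.7777
  grad(y) = -13.888, v = y - alpha*grad = -1.2708
  prox(v) = soft_thresh(-1.2708, 0.0471) = -1.2237
Iteration 3: beta = 0.5, y = -1.2237 + 0.5*(-1.2237 + 2.3572) = -0.657
  grad(y) = 1.8024, v = y - alpha*grad = -0.7228
  prox(v) = soft_thresh(-0.7228, 0.0471) = -0.6757
Iteration 4: beta = 0.6, y = -0.6757 + 0.6*(-0.6757 + 1.2237) = -0.3468
  grad(y) = 6.1441, v = y - alpha*grad = -0.5711
  prox(v) = soft_thresh(-0.5711, 0.0471) = -0.524
f(x_4) = 7*(-0.524)^2 + 11*(-0.524) + 1.29*|-0.524| = -3.1661


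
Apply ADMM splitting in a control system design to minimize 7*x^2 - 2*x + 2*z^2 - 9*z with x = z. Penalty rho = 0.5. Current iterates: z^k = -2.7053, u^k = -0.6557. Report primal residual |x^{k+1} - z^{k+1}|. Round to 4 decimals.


ADMM iteration with rho = 0.5, z^k = -2.7053, u^k = -0.6557
Step 1: x-update.
Minimize 7*x^2 - 2*x + (0.5/2)*(x + 2.7053 - 0.6557)^2
FOC: (2*7 + 0.5)*x = 2 + 0.5*(-2.7053 + 0.6557)
x^{k+1} = 0.0673
Step 2: z-update.
Minimize 2*z^2 - 9*z + (0.5/2)*(0.0673 - z - 0.6557)^2
FOC: (2*2 + 0.5)*z = 9 + 0.5*(0.0673 - 0.6557)
z^{k+1} = 1.9346
Step 3: u-update.
u^{k+1} = -0.6557 + 0.0673 - 1.9346 = -2.5231
Step 4: Primal residual = |0.0673 - 1.9346| = 1.8674


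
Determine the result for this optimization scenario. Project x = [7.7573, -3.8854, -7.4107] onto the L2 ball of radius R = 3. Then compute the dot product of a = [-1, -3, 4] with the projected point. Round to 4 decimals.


Step 1: Compute ||x|| (intermediates to 6 decimals).
||x|| = sqrt(7.7573^2 + (-3.8854)^2 + (-7.4107)^2) = 11.410106
Step 2: Project.
Since ||x|| > R, scale = R/||x|| = 3/11.410106 = 0.262925, proj(x) = scale * x
proj(x) = [2.039588, -1.021569, -1.948458]
Step 3: Dot product.
a^T * proj(x) = -1*2.039588 - 3*(-1.021569) + 4*(-1.948458) = -6.7687


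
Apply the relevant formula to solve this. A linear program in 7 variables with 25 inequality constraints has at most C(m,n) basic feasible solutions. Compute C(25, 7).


Each vertex corresponds to some choice of n active constraints out of m, so the number of vertices is at most C(m, n) = m! / (n!(m-n)!).
m = 25, n = 7
Numerator: 25 * 24 * 23 * 22 * 21 * 20 * 19
Denominator: 7! = 5040
C(25, 7) = 480700


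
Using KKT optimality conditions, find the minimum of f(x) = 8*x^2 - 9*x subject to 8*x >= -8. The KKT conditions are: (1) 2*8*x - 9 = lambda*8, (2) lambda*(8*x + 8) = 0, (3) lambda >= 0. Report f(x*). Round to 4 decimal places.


Step 1: Try lambda = 0 (constraint inactive).
Stationarity: 2*8*x - 9 = 0
x* = 9/(2*8) = 0.5625
Check constraint: 8*0.5625 = 4.5 >= -8 -- satisfied.
Step 2: Compute optimal value.
f(x*) = 8*0.5625^2 - 9*0.5625 = -2.5313


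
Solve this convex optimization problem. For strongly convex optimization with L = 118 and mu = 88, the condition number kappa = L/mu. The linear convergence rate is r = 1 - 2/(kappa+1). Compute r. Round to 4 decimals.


Step 1: Compute the condition number.
kappa = L/mu = 118/88 = 1.3409
Step 2: Compute the convergence rate.
r = 1 - 2/(kappa + 1) = 1 - 2*mu/(L + mu) = (L - mu)/(L + mu) = 30/206 = 0.1456
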